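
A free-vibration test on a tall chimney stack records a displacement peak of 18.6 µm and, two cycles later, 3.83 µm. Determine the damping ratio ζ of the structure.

0.125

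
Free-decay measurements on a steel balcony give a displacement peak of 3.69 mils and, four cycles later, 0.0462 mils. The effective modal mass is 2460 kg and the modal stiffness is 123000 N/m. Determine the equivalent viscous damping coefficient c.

5970 N·s/m

Logarithmic decrement δ = (1/n)·ln(x₀/x_n) = (1/4)·ln(3.69/0.0462) = (1/4)·ln(79.87) = 1.095.
ζ = δ/√(4π² + δ²) = 1.095/√(39.48 + 1.20) = 1.095/6.378 = 0.1717.
c = ζ · 2√(km) = 0.1717 × 2√(123000 × 2460) = 0.1717 × 34790 = 5973 N·s/m.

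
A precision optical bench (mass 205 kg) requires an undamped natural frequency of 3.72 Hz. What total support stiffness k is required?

112000 N/m

ω_n = 2πf_n = 2π × 3.72 = 23.37 rad/s.
k = m·ω_n² = 205 × 23.37² = 205 × 546.3 = 112000 N/m.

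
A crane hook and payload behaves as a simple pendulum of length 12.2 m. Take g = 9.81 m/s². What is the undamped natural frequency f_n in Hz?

0.143 Hz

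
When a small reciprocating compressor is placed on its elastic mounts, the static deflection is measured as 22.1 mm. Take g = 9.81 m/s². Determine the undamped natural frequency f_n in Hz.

3.35 Hz

ω_n = √(g/δ_st) = √(9.81/0.0221) = √443.9 = 21.07 rad/s.
f_n = ω_n/(2π) = 21.07/6.283 = 3.353 Hz.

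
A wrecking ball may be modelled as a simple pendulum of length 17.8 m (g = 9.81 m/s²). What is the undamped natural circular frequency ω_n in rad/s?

0.742 rad/s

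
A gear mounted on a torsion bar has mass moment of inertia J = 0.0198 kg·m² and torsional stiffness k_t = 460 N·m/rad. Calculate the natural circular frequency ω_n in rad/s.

152 rad/s

ω_n = √(k_t/J) = √(460/0.0198) = √23230 = 152.4 rad/s.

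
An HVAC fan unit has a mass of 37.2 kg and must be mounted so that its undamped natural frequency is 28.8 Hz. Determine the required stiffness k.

1220000 N/m

ω_n = 2πf_n = 2π × 28.8 = 181.0 rad/s.
k = m·ω_n² = 37.2 × 181.0² = 37.2 × 32740 = 1218000 N/m.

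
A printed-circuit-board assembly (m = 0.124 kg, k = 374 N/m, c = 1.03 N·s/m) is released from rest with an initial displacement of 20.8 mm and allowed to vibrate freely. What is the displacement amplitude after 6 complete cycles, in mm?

ζ = c/(2√(km)) = 1.03/(2√(374 × 0.124)) = 1.03/13.62 = 0.07562.
Logarithmic decrement δ = 2πζ/√(1 − ζ²) = 2π × 0.07562/√(1 − 0.00572) = 0.4765.
After n cycles, x_n/x₀ = e^(−nδ), so x_6 = 20.8 × e^(−6 × 0.4765) = 20.8 × 0.05732 = 1.192 mm.

1.19 mm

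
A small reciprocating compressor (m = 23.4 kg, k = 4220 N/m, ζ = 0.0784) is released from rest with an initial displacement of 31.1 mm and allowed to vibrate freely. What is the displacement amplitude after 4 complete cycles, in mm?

Logarithmic decrement δ = 2πζ/√(1 − ζ²) = 2π × 0.07840/√(1 − 0.00615) = 0.4941.
After n cycles, x_n/x₀ = e^(−nδ), so x_4 = 31.1 × e^(−4 × 0.4941) = 31.1 × 0.1386 = 4.309 mm.

4.31 mm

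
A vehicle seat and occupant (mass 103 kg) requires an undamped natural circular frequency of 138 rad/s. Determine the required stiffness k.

k = m·ω_n² = 103 × 138.0² = 103 × 19040 = 1962000 N/m.

1960000 N/m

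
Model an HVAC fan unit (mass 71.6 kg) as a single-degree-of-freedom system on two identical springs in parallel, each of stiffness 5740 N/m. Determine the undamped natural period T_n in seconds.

0.496 s

Parallel springs add: k_eq = 2 × 5740 = 11480 N/m.
ω_n = √(k_eq/m) = √(11480/71.6) = √160.3 = 12.66 rad/s.
T_n = 2π/ω_n = 6.283/12.66 = 0.4962 s.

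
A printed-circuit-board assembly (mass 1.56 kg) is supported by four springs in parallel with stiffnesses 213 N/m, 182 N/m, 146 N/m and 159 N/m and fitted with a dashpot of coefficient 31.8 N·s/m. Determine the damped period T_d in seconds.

Parallel springs add: k_eq = 213 + 182 + 146 + 159 = 700.0 N/m.
ω_n = √(k_eq/m) = √(700.0/1.56) = 21.18 rad/s.
Critical damping c_c = 2√(k_eq·m) = 2√(700.0 × 1.56) = 66.09 N·s/m, so ζ = c/c_c = 31.8/66.09 = 0.4812.
ω_d = ω_n√(1 − ζ²) = 21.18 × √(1 − 0.232) = 18.57 rad/s.
T_d = 2π/ω_d = 0.3384 s.

0.338 s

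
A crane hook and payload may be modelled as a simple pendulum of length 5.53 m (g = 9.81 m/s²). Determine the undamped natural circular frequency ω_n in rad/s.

1.33 rad/s

For a simple pendulum ω_n = √(g/L) = √(9.81/5.53) = √1.774 = 1.332 rad/s.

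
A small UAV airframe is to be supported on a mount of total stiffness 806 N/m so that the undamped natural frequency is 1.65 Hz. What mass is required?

ω_n = 2πf_n = 2π × 1.65 = 10.37 rad/s.
m = k/ω_n² = 806/10.37² = 806/107.5 = 7.499 kg.

7.50 kg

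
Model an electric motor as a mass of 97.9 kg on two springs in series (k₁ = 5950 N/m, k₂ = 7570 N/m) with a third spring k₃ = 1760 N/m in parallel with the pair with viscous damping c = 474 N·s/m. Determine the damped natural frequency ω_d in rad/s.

6.79 rad/s

Series pair: k_s = k₁k₂/(k₁+k₂) = (5950)(7570)/(5950 + 7570) = 3331 N/m. In parallel with k₃: k_eq = 3331 + 1760 = 5091 N/m.
ω_n = √(k_eq/m) = √(5091/97.9) = 7.212 rad/s.
Critical damping c_c = 2√(k_eq·m) = 2√(5091 × 97.9) = 1412 N·s/m, so ζ = c/c_c = 474/1412 = 0.3357.
ω_d = ω_n√(1 − ζ²) = 7.212 × √(1 − 0.113) = 6.793 rad/s.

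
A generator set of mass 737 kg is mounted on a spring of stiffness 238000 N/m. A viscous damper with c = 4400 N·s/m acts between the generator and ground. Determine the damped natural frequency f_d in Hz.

ω_n = √(k/m) = √(238000/737) = 17.97 rad/s.
Critical damping c_c = 2√(k·m) = 2√(238000 × 737) = 26490 N·s/m, so ζ = c/c_c = 4400/26490 = 0.1661.
ω_d = ω_n√(1 − ζ²) = 17.97 × √(1 − 0.0276) = 17.72 rad/s.
f_d = ω_d/(2π) = 2.820 Hz.

2.82 Hz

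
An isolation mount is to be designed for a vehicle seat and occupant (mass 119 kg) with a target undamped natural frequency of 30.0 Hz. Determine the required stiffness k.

4230000 N/m

ω_n = 2πf_n = 2π × 30.0 = 188.5 rad/s.
k = m·ω_n² = 119 × 188.5² = 119 × 35530 = 4228000 N/m.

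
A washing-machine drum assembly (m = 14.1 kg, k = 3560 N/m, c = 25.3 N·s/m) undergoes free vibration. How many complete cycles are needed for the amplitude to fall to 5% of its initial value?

9 cycles

ζ = c/(2√(km)) = 25.3/(2√(3560 × 14.1)) = 25.3/448.1 = 0.05646.
Logarithmic decrement δ = 2πζ/√(1 − ζ²) = 2π × 0.05646/√(1 − 0.00319) = 0.3553.
x_n/x₀ = e^(−nδ) ≤ 0.05; take ln: n ≥ ln(1/0.05)/δ = 2.996/0.3553 = 8.431.
So 9 complete cycles are required.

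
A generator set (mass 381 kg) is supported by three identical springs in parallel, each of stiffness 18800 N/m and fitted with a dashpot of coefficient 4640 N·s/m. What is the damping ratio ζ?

0.500

Parallel springs add: k_eq = 3 × 18800 = 56400 N/m.
ω_n = √(k_eq/m) = √(56400/381) = 12.17 rad/s.
Critical damping c_c = 2√(k_eq·m) = 2√(56400 × 381) = 9271 N·s/m, so ζ = c/c_c = 4640/9271 = 0.5005.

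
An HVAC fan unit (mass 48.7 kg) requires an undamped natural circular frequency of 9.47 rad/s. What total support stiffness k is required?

k = m·ω_n² = 48.7 × 9.470² = 48.7 × 89.68 = 4367 N/m.

4370 N/m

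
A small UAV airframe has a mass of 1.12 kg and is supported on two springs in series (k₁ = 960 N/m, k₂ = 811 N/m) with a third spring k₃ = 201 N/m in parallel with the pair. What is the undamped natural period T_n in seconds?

0.263 s

Series pair: k_s = k₁k₂/(k₁+k₂) = (960)(811)/(960 + 811) = 439.6 N/m. In parallel with k₃: k_eq = 439.6 + 201 = 640.6 N/m.
ω_n = √(k_eq/m) = √(640.6/1.12) = √572.0 = 23.92 rad/s.
T_n = 2π/ω_n = 6.283/23.92 = 0.2627 s.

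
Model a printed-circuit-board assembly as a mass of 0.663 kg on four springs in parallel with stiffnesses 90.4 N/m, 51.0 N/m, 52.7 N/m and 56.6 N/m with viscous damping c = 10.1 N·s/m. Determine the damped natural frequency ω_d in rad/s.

Parallel springs add: k_eq = 90.4 + 51.0 + 52.7 + 56.6 = 250.7 N/m.
ω_n = √(k_eq/m) = √(250.7/0.663) = 19.45 rad/s.
Critical damping c_c = 2√(k_eq·m) = 2√(250.7 × 0.663) = 25.78 N·s/m, so ζ = c/c_c = 10.1/25.78 = 0.3917.
ω_d = ω_n√(1 − ζ²) = 19.45 × √(1 − 0.153) = 17.89 rad/s.

17.9 rad/s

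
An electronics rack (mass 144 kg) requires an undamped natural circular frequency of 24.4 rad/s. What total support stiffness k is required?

k = m·ω_n² = 144 × 24.40² = 144 × 595.4 = 85730 N/m.

85700 N/m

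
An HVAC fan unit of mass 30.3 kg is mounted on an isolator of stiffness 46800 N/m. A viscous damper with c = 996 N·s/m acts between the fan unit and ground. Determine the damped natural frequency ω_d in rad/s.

35.7 rad/s

ω_n = √(k/m) = √(46800/30.3) = 39.30 rad/s.
Critical damping c_c = 2√(k·m) = 2√(46800 × 30.3) = 2382 N·s/m, so ζ = c/c_c = 996/2382 = 0.4182.
ω_d = ω_n√(1 − ζ²) = 39.30 × √(1 − 0.175) = 35.70 rad/s.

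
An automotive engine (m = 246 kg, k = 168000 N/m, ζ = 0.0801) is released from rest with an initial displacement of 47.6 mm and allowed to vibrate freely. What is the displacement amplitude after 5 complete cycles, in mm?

3.81 mm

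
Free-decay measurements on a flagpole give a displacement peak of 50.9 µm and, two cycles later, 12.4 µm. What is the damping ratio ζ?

Logarithmic decrement δ = (1/n)·ln(x₀/x_n) = (1/2)·ln(50.9/12.4) = (1/2)·ln(4.105) = 0.7061.
ζ = δ/√(4π² + δ²) = 0.7061/√(39.48 + 0.499) = 0.7061/6.323 = 0.1117.

0.112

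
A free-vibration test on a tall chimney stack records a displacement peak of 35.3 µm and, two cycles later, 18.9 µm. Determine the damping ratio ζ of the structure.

0.0497

Logarithmic decrement δ = (1/n)·ln(x₀/x_n) = (1/2)·ln(35.3/18.9) = (1/2)·ln(1.868) = 0.3124.
ζ = δ/√(4π² + δ²) = 0.3124/√(39.48 + 0.0976) = 0.3124/6.291 = 0.04965.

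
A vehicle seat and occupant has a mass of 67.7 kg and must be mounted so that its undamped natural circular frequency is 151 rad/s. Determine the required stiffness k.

1540000 N/m

k = m·ω_n² = 67.7 × 151.0² = 67.7 × 22800 = 1544000 N/m.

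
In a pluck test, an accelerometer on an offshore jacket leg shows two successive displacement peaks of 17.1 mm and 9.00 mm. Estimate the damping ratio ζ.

0.102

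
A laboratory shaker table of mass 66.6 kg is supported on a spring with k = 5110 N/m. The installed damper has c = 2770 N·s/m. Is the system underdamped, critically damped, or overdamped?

c_c = 2√(k·m) = 1167 N·s/m; ζ = c/c_c = 2770/1167 = 2.37.
Since ζ > 1 the system is overdamped.

overdamped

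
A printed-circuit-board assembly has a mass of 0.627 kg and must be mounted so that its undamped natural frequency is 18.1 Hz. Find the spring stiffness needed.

8110 N/m

ω_n = 2πf_n = 2π × 18.1 = 113.7 rad/s.
k = m·ω_n² = 0.627 × 113.7² = 0.627 × 12930 = 8109 N/m.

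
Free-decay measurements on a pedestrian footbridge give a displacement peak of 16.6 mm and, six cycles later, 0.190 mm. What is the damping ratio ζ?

Logarithmic decrement δ = (1/n)·ln(x₀/x_n) = (1/6)·ln(16.6/0.190) = (1/6)·ln(87.37) = 0.7450.
ζ = δ/√(4π² + δ²) = 0.7450/√(39.48 + 0.555) = 0.7450/6.327 = 0.1177.

0.118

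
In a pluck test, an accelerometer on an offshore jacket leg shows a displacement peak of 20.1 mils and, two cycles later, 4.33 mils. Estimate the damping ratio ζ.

Logarithmic decrement δ = (1/n)·ln(x₀/x_n) = (1/2)·ln(20.1/4.33) = (1/2)·ln(4.642) = 0.7676.
ζ = δ/√(4π² + δ²) = 0.7676/√(39.48 + 0.589) = 0.7676/6.330 = 0.1213.

0.121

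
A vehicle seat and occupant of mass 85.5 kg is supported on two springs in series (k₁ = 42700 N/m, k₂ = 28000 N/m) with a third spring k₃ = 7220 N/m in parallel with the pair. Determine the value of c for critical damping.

Series pair: k_s = k₁k₂/(k₁+k₂) = (42700)(28000)/(42700 + 28000) = 16910 N/m. In parallel with k₃: k_eq = 16910 + 7220 = 24130 N/m.
c_c = 2√(k_eq·m) = 2√(24130 × 85.5) = 2 × 1436 = 2873 N·s/m.

2870 N·s/m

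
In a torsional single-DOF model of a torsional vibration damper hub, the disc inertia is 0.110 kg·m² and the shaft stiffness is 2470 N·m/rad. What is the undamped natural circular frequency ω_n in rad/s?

ω_n = √(k_t/J) = √(2470/0.110) = √22450 = 149.8 rad/s.

150 rad/s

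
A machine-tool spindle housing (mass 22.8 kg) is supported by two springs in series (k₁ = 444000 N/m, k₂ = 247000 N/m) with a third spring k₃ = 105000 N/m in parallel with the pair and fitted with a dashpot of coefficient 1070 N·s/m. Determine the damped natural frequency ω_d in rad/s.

105 rad/s

Series pair: k_s = k₁k₂/(k₁+k₂) = (444000)(247000)/(444000 + 247000) = 158700 N/m. In parallel with k₃: k_eq = 158700 + 105000 = 263700 N/m.
ω_n = √(k_eq/m) = √(263700/22.8) = 107.5 rad/s.
Critical damping c_c = 2√(k_eq·m) = 2√(263700 × 22.8) = 4904 N·s/m, so ζ = c/c_c = 1070/4904 = 0.2182.
ω_d = ω_n√(1 − ζ²) = 107.5 × √(1 − 0.0476) = 105.0 rad/s.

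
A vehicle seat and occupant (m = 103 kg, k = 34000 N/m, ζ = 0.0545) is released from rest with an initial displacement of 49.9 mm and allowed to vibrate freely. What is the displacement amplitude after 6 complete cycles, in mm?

6.37 mm

Logarithmic decrement δ = 2πζ/√(1 − ζ²) = 2π × 0.05450/√(1 − 0.00297) = 0.3429.
After n cycles, x_n/x₀ = e^(−nδ), so x_6 = 49.9 × e^(−6 × 0.3429) = 49.9 × 0.1278 = 6.375 mm.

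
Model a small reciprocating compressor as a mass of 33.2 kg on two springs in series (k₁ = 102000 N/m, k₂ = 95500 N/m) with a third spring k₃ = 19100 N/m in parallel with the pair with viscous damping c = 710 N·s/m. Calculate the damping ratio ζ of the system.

0.236

Series pair: k_s = k₁k₂/(k₁+k₂) = (102000)(95500)/(102000 + 95500) = 49320 N/m. In parallel with k₃: k_eq = 49320 + 19100 = 68420 N/m.
ω_n = √(k_eq/m) = √(68420/33.2) = 45.40 rad/s.
Critical damping c_c = 2√(k_eq·m) = 2√(68420 × 33.2) = 3014 N·s/m, so ζ = c/c_c = 710/3014 = 0.2355.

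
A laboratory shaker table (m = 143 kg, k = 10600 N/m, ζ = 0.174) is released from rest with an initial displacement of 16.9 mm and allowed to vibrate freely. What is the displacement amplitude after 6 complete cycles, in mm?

Logarithmic decrement δ = 2πζ/√(1 − ζ²) = 2π × 0.1740/√(1 − 0.0303) = 1.110.
After n cycles, x_n/x₀ = e^(−nδ), so x_6 = 16.9 × e^(−6 × 1.110) = 16.9 × 0.001280 = 0.02162 mm.

0.0216 mm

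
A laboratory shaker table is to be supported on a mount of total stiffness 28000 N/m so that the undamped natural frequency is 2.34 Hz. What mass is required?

ω_n = 2πf_n = 2π × 2.34 = 14.70 rad/s.
m = k/ω_n² = 28000/14.70² = 28000/216.2 = 129.5 kg.

130 kg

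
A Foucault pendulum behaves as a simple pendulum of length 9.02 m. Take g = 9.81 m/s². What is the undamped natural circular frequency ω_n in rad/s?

For a simple pendulum ω_n = √(g/L) = √(9.81/9.02) = √1.088 = 1.043 rad/s.

1.04 rad/s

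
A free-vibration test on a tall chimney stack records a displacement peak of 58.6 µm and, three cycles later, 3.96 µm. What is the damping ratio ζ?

Logarithmic decrement δ = (1/n)·ln(x₀/x_n) = (1/3)·ln(58.6/3.96) = (1/3)·ln(14.80) = 0.8982.
ζ = δ/√(4π² + δ²) = 0.8982/√(39.48 + 0.807) = 0.8982/6.347 = 0.1415.

0.142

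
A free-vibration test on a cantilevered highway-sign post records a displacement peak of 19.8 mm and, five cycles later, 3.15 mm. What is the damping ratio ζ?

Logarithmic decrement δ = (1/n)·ln(x₀/x_n) = (1/5)·ln(19.8/3.15) = (1/5)·ln(6.286) = 0.3677.
ζ = δ/√(4π² + δ²) = 0.3677/√(39.48 + 0.135) = 0.3677/6.294 = 0.05841.

0.0584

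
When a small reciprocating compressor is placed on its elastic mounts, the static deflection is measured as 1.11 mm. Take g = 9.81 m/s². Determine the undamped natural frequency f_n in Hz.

ω_n = √(g/δ_st) = √(9.81/0.00111) = √8838 = 94.01 rad/s.
f_n = ω_n/(2π) = 94.01/6.283 = 14.96 Hz.

15.0 Hz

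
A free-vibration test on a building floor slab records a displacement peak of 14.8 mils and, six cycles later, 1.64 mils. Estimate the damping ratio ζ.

Logarithmic decrement δ = (1/n)·ln(x₀/x_n) = (1/6)·ln(14.8/1.64) = (1/6)·ln(9.024) = 0.3667.
ζ = δ/√(4π² + δ²) = 0.3667/√(39.48 + 0.134) = 0.3667/6.294 = 0.05826.

0.0583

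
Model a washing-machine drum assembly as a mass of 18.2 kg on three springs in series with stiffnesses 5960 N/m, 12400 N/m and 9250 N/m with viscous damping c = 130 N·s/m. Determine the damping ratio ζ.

Series springs: 1/k_eq = 1/5960 + 1/12400 + 1/9250 = 0.0003565, so k_eq = 2805 N/m.
ω_n = √(k_eq/m) = √(2805/18.2) = 12.41 rad/s.
Critical damping c_c = 2√(k_eq·m) = 2√(2805 × 18.2) = 451.9 N·s/m, so ζ = c/c_c = 130/451.9 = 0.2877.

0.288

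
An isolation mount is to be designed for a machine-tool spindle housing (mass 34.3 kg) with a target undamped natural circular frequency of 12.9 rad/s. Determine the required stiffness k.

5710 N/m

k = m·ω_n² = 34.3 × 12.90² = 34.3 × 166.4 = 5708 N/m.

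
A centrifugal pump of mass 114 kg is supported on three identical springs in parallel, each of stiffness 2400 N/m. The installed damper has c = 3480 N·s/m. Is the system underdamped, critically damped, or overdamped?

overdamped

Parallel springs add: k_eq = 3 × 2400 = 7200 N/m.
c_c = 2√(k_eq·m) = 1812 N·s/m; ζ = c/c_c = 3480/1812 = 1.92.
Since ζ > 1 the system is overdamped.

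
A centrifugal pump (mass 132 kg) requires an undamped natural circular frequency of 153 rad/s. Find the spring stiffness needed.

k = m·ω_n² = 132 × 153.0² = 132 × 23410 = 3090000 N/m.

3090000 N/m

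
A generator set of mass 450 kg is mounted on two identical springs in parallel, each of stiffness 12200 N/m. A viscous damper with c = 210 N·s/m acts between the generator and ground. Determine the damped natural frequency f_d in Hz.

1.17 Hz

Parallel springs add: k_eq = 2 × 12200 = 24400 N/m.
ω_n = √(k_eq/m) = √(24400/450) = 7.364 rad/s.
Critical damping c_c = 2√(k_eq·m) = 2√(24400 × 450) = 6627 N·s/m, so ζ = c/c_c = 210/6627 = 0.03169.
ω_d = ω_n√(1 − ζ²) = 7.364 × √(1 − 0.00100) = 7.360 rad/s.
f_d = ω_d/(2π) = 1.171 Hz.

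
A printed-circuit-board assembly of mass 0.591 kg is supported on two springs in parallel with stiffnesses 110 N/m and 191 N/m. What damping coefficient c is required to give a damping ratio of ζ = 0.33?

Parallel springs add: k_eq = 110 + 191 = 301.0 N/m.
c_c = 2√(k_eq·m) = 2√(301.0 × 0.591) = 26.68 N·s/m.
c = ζ·c_c = 0.33 × 26.68 = 8.803 N·s/m.

8.80 N·s/m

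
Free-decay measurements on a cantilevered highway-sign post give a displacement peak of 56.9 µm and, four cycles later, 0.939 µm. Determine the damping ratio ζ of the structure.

Logarithmic decrement δ = (1/n)·ln(x₀/x_n) = (1/4)·ln(56.9/0.939) = (1/4)·ln(60.60) = 1.026.
ζ = δ/√(4π² + δ²) = 1.026/√(39.48 + 1.05) = 1.026/6.366 = 0.1612.

0.161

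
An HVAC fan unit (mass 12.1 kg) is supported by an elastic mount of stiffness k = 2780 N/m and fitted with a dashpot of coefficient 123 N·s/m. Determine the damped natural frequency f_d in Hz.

2.27 Hz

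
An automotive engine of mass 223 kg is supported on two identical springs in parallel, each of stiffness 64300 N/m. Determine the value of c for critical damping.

10700 N·s/m

Parallel springs add: k_eq = 2 × 64300 = 128600 N/m.
c_c = 2√(k_eq·m) = 2√(128600 × 223) = 2 × 5355 = 10710 N·s/m.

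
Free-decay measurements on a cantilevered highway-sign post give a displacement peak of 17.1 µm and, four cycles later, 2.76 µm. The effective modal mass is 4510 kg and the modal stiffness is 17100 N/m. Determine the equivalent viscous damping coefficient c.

Logarithmic decrement δ = (1/n)·ln(x₀/x_n) = (1/4)·ln(17.1/2.76) = (1/4)·ln(6.196) = 0.4560.
ζ = δ/√(4π² + δ²) = 0.4560/√(39.48 + 0.208) = 0.4560/6.300 = 0.07238.
c = ζ · 2√(km) = 0.07238 × 2√(17100 × 4510) = 0.07238 × 17560 = 1271 N·s/m.

1270 N·s/m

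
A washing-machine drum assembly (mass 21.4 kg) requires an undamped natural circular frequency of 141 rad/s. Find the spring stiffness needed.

425000 N/m

k = m·ω_n² = 21.4 × 141.0² = 21.4 × 19880 = 425500 N/m.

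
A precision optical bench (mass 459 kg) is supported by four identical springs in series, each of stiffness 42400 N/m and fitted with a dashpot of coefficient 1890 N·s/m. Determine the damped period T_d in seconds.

1.45 s

Series springs: 1/k_eq = 4/42400, so k_eq = 42400/4 = 10600 N/m.
ω_n = √(k_eq/m) = √(10600/459) = 4.806 rad/s.
Critical damping c_c = 2√(k_eq·m) = 2√(10600 × 459) = 4412 N·s/m, so ζ = c/c_c = 1890/4412 = 0.4284.
ω_d = ω_n√(1 − ζ²) = 4.806 × √(1 − 0.184) = 4.342 rad/s.
T_d = 2π/ω_d = 1.447 s.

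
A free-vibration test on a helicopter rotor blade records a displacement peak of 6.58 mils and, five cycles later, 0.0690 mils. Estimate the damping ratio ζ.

0.144

Logarithmic decrement δ = (1/n)·ln(x₀/x_n) = (1/5)·ln(6.58/0.0690) = (1/5)·ln(95.36) = 0.9115.
ζ = δ/√(4π² + δ²) = 0.9115/√(39.48 + 0.831) = 0.9115/6.349 = 0.1436.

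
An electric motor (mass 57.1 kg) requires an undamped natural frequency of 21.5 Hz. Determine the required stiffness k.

ω_n = 2πf_n = 2π × 21.5 = 135.1 rad/s.
k = m·ω_n² = 57.1 × 135.1² = 57.1 × 18250 = 1042000 N/m.

1040000 N/m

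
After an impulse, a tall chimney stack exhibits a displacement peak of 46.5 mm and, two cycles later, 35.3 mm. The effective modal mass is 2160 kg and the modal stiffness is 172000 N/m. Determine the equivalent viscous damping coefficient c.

845 N·s/m

Logarithmic decrement δ = (1/n)·ln(x₀/x_n) = (1/2)·ln(46.5/35.3) = (1/2)·ln(1.317) = 0.1378.
ζ = δ/√(4π² + δ²) = 0.1378/√(39.48 + 0.0190) = 0.1378/6.285 = 0.02192.
c = ζ · 2√(km) = 0.02192 × 2√(172000 × 2160) = 0.02192 × 38550 = 845.2 N·s/m.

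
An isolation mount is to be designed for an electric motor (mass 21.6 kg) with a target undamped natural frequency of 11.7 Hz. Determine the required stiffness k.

ω_n = 2πf_n = 2π × 11.7 = 73.51 rad/s.
k = m·ω_n² = 21.6 × 73.51² = 21.6 × 5404 = 116700 N/m.

117000 N/m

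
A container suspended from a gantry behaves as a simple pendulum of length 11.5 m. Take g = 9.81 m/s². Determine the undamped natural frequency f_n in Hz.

For a simple pendulum ω_n = √(g/L) = √(9.81/11.5) = √0.8530 = 0.9236 rad/s.
f_n = ω_n/(2π) = 0.9236/6.283 = 0.1470 Hz.

0.147 Hz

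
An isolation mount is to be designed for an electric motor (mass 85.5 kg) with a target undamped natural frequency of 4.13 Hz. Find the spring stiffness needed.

ω_n = 2πf_n = 2π × 4.13 = 25.95 rad/s.
k = m·ω_n² = 85.5 × 25.95² = 85.5 × 673.4 = 57570 N/m.

57600 N/m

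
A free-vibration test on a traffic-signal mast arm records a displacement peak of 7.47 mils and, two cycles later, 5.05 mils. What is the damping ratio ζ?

0.0311

Logarithmic decrement δ = (1/n)·ln(x₀/x_n) = (1/2)·ln(7.47/5.05) = (1/2)·ln(1.479) = 0.1958.
ζ = δ/√(4π² + δ²) = 0.1958/√(39.48 + 0.0383) = 0.1958/6.286 = 0.03114.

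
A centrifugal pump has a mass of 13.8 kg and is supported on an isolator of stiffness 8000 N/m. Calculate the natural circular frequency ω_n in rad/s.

ω_n = √(k/m) = √(8000/13.8) = √579.7 = 24.08 rad/s.

24.1 rad/s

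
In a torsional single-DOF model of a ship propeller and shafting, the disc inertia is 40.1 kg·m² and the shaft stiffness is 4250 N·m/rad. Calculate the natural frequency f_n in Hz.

1.64 Hz

ω_n = √(k_t/J) = √(4250/40.1) = √106.0 = 10.29 rad/s.
f_n = ω_n/(2π) = 10.29/6.283 = 1.638 Hz.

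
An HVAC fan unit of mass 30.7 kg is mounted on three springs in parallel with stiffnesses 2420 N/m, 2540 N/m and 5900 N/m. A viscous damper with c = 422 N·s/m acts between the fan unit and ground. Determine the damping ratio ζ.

0.365

Parallel springs add: k_eq = 2420 + 2540 + 5900 = 10860 N/m.
ω_n = √(k_eq/m) = √(10860/30.7) = 18.81 rad/s.
Critical damping c_c = 2√(k_eq·m) = 2√(10860 × 30.7) = 1155 N·s/m, so ζ = c/c_c = 422/1155 = 0.3654.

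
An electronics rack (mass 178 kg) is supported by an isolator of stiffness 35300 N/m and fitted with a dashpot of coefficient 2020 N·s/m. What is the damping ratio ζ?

0.403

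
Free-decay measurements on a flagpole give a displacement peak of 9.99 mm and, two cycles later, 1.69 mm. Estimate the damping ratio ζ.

Logarithmic decrement δ = (1/n)·ln(x₀/x_n) = (1/2)·ln(9.99/1.69) = (1/2)·ln(5.911) = 0.8884.
ζ = δ/√(4π² + δ²) = 0.8884/√(39.48 + 0.789) = 0.8884/6.346 = 0.1400.

0.140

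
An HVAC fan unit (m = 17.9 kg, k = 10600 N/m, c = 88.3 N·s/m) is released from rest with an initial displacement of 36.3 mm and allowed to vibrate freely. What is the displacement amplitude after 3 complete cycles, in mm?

5.32 mm

ζ = c/(2√(km)) = 88.3/(2√(10600 × 17.9)) = 88.3/871.2 = 0.1014.
Logarithmic decrement δ = 2πζ/√(1 − ζ²) = 2π × 0.1014/√(1 − 0.0103) = 0.6401.
After n cycles, x_n/x₀ = e^(−nδ), so x_3 = 36.3 × e^(−3 × 0.6401) = 36.3 × 0.1465 = 5.320 mm.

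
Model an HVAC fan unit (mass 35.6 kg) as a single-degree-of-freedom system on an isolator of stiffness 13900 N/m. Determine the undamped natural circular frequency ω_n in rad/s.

19.8 rad/s

ω_n = √(k/m) = √(13900/35.6) = √390.4 = 19.76 rad/s.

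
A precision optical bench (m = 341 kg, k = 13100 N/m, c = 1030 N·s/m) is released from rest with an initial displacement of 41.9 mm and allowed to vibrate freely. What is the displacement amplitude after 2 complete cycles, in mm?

1.78 mm

ζ = c/(2√(km)) = 1030/(2√(13100 × 341)) = 1030/4227 = 0.2437.
Logarithmic decrement δ = 2πζ/√(1 − ζ²) = 2π × 0.2437/√(1 − 0.0594) = 1.579.
After n cycles, x_n/x₀ = e^(−nδ), so x_2 = 41.9 × e^(−2 × 1.579) = 41.9 × 0.04255 = 1.783 mm.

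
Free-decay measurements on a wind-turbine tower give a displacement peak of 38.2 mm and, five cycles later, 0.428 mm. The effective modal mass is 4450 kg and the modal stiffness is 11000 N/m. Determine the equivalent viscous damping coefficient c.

1980 N·s/m

Logarithmic decrement δ = (1/n)·ln(x₀/x_n) = (1/5)·ln(38.2/0.428) = (1/5)·ln(89.25) = 0.8983.
ζ = δ/√(4π² + δ²) = 0.8983/√(39.48 + 0.807) = 0.8983/6.347 = 0.1415.
c = ζ · 2√(km) = 0.1415 × 2√(11000 × 4450) = 0.1415 × 13990 = 1980 N·s/m.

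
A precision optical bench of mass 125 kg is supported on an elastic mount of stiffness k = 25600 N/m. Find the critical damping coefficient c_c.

c_c = 2√(k·m) = 2√(25600 × 125) = 2 × 1789 = 3578 N·s/m.

3580 N·s/m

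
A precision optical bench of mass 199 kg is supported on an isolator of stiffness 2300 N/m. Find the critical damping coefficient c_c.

c_c = 2√(k·m) = 2√(2300 × 199) = 2 × 676.5 = 1353 N·s/m.

1350 N·s/m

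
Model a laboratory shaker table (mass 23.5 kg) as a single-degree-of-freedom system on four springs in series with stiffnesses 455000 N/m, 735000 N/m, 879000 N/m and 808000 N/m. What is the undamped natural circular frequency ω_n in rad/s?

Series springs: 1/k_eq = 1/455000 + 1/735000 + 1/879000 + 1/808000 = 5.934×10^-6, so k_eq = 168500 N/m.
ω_n = √(k_eq/m) = √(168500/23.5) = √7172 = 84.68 rad/s.

84.7 rad/s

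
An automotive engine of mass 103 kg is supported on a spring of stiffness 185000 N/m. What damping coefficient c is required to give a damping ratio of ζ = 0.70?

6110 N·s/m

c_c = 2√(k·m) = 2√(185000 × 103) = 8730 N·s/m.
c = ζ·c_c = 0.70 × 8730 = 6111 N·s/m.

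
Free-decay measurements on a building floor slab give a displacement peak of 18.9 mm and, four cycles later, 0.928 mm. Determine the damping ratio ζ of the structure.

Logarithmic decrement δ = (1/n)·ln(x₀/x_n) = (1/4)·ln(18.9/0.928) = (1/4)·ln(20.37) = 0.7535.
ζ = δ/√(4π² + δ²) = 0.7535/√(39.48 + 0.568) = 0.7535/6.328 = 0.1191.

0.119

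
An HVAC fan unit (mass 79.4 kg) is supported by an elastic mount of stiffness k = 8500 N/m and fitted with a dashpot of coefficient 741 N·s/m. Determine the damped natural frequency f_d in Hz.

1.47 Hz

ω_n = √(k/m) = √(8500/79.4) = 10.35 rad/s.
Critical damping c_c = 2√(k·m) = 2√(8500 × 79.4) = 1643 N·s/m, so ζ = c/c_c = 741/1643 = 0.4510.
ω_d = ω_n√(1 − ζ²) = 10.35 × √(1 − 0.203) = 9.235 rad/s.
f_d = ω_d/(2π) = 1.470 Hz.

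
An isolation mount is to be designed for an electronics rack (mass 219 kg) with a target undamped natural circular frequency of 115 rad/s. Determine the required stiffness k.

k = m·ω_n² = 219 × 115.0² = 219 × 13220 = 2896000 N/m.

2900000 N/m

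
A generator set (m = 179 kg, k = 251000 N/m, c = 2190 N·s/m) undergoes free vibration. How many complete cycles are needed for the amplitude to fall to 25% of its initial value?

ζ = c/(2√(km)) = 2190/(2√(251000 × 179)) = 2190/13410 = 0.1634.
Logarithmic decrement δ = 2πζ/√(1 − ζ²) = 2π × 0.1634/√(1 − 0.0267) = 1.040.
x_n/x₀ = e^(−nδ) ≤ 0.25; take ln: n ≥ ln(1/0.25)/δ = 1.386/1.040 = 1.332.
So 2 complete cycles are required.

2 cycles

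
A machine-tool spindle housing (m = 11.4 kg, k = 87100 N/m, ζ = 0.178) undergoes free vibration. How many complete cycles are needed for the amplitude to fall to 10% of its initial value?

3 cycles

Logarithmic decrement δ = 2πζ/√(1 − ζ²) = 2π × 0.1780/√(1 − 0.0317) = 1.137.
x_n/x₀ = e^(−nδ) ≤ 0.1; take ln: n ≥ ln(1/0.1)/δ = 2.303/1.137 = 2.026.
So 3 complete cycles are required.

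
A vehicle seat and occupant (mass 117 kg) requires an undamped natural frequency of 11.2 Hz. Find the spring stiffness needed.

ω_n = 2πf_n = 2π × 11.2 = 70.37 rad/s.
k = m·ω_n² = 117 × 70.37² = 117 × 4952 = 579400 N/m.

579000 N/m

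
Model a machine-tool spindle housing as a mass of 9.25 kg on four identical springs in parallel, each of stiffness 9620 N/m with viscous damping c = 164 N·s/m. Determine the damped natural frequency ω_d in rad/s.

Parallel springs add: k_eq = 4 × 9620 = 38480 N/m.
ω_n = √(k_eq/m) = √(38480/9.25) = 64.50 rad/s.
Critical damping c_c = 2√(k_eq·m) = 2√(38480 × 9.25) = 1193 N·s/m, so ζ = c/c_c = 164/1193 = 0.1374.
ω_d = ω_n√(1 − ζ²) = 64.50 × √(1 − 0.0189) = 63.89 rad/s.

63.9 rad/s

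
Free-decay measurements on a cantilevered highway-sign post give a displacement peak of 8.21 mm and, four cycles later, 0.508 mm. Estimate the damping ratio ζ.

0.110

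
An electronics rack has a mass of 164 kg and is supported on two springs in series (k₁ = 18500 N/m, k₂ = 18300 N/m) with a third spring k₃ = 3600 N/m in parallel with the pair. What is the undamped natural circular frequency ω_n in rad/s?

Series pair: k_s = k₁k₂/(k₁+k₂) = (18500)(18300)/(18500 + 18300) = 9200 N/m. In parallel with k₃: k_eq = 9200 + 3600 = 12800 N/m.
ω_n = √(k_eq/m) = √(12800/164) = √78.05 = 8.834 rad/s.

8.83 rad/s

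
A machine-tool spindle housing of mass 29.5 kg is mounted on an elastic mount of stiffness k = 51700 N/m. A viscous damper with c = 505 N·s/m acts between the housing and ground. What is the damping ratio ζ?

0.204

ω_n = √(k/m) = √(51700/29.5) = 41.86 rad/s.
Critical damping c_c = 2√(k·m) = 2√(51700 × 29.5) = 2470 N·s/m, so ζ = c/c_c = 505/2470 = 0.2045.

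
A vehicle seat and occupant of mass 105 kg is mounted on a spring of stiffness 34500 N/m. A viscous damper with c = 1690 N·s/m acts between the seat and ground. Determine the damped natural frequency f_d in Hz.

ω_n = √(k/m) = √(34500/105) = 18.13 rad/s.
Critical damping c_c = 2√(k·m) = 2√(34500 × 105) = 3807 N·s/m, so ζ = c/c_c = 1690/3807 = 0.4440.
ω_d = ω_n√(1 − ζ²) = 18.13 × √(1 − 0.197) = 16.24 rad/s.
f_d = ω_d/(2π) = 2.585 Hz.

2.59 Hz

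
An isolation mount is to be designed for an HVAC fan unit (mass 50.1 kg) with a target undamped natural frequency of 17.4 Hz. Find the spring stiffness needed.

ω_n = 2πf_n = 2π × 17.4 = 109.3 rad/s.
k = m·ω_n² = 50.1 × 109.3² = 50.1 × 11950 = 598800 N/m.

599000 N/m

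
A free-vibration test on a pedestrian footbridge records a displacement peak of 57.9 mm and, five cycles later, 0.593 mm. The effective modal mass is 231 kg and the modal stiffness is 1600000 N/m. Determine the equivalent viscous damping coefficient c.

Logarithmic decrement δ = (1/n)·ln(x₀/x_n) = (1/5)·ln(57.9/0.593) = (1/5)·ln(97.64) = 0.9163.
ζ = δ/√(4π² + δ²) = 0.9163/√(39.48 + 0.840) = 0.9163/6.350 = 0.1443.
c = ζ · 2√(km) = 0.1443 × 2√(1600000 × 231) = 0.1443 × 38450 = 5548 N·s/m.

5550 N·s/m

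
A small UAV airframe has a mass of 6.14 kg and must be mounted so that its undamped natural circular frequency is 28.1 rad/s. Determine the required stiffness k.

4850 N/m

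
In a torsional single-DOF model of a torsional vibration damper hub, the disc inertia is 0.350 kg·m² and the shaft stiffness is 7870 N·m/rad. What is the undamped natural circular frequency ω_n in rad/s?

150 rad/s

ω_n = √(k_t/J) = √(7870/0.350) = √22490 = 150.0 rad/s.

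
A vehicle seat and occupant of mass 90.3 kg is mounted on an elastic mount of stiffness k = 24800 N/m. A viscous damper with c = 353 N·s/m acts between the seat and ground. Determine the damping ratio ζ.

0.118

ω_n = √(k/m) = √(24800/90.3) = 16.57 rad/s.
Critical damping c_c = 2√(k·m) = 2√(24800 × 90.3) = 2993 N·s/m, so ζ = c/c_c = 353/2993 = 0.1179.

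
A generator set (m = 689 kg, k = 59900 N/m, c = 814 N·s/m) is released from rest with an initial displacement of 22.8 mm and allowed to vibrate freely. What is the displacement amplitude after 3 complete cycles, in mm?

ζ = c/(2√(km)) = 814/(2√(59900 × 689)) = 814/12850 = 0.06335.
Logarithmic decrement δ = 2πζ/√(1 − ζ²) = 2π × 0.06335/√(1 − 0.00401) = 0.3989.
After n cycles, x_n/x₀ = e^(−nδ), so x_3 = 22.8 × e^(−3 × 0.3989) = 22.8 × 0.3022 = 6.891 mm.

6.89 mm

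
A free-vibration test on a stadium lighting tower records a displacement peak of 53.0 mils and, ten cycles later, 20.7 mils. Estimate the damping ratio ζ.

Logarithmic decrement δ = (1/n)·ln(x₀/x_n) = (1/10)·ln(53.0/20.7) = (1/10)·ln(2.560) = 0.09402.
ζ = δ/√(4π² + δ²) = 0.09402/√(39.48 + 0.00884) = 0.09402/6.284 = 0.01496.

0.0150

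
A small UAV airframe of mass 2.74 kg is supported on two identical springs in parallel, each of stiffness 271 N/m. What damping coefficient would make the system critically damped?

Parallel springs add: k_eq = 2 × 271 = 542.0 N/m.
c_c = 2√(k_eq·m) = 2√(542.0 × 2.74) = 2 × 38.54 = 77.07 N·s/m.

77.1 N·s/m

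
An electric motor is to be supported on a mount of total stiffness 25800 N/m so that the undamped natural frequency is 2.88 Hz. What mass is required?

78.8 kg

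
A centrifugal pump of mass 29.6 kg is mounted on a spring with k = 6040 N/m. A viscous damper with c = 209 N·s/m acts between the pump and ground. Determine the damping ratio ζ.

ω_n = √(k/m) = √(6040/29.6) = 14.28 rad/s.
Critical damping c_c = 2√(k·m) = 2√(6040 × 29.6) = 845.7 N·s/m, so ζ = c/c_c = 209/845.7 = 0.2471.

0.247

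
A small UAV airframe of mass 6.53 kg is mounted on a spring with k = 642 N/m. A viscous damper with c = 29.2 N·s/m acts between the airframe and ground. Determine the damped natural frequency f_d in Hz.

1.54 Hz

ω_n = √(k/m) = √(642.0/6.53) = 9.915 rad/s.
Critical damping c_c = 2√(k·m) = 2√(642.0 × 6.53) = 129.5 N·s/m, so ζ = c/c_c = 29.2/129.5 = 0.2255.
ω_d = ω_n√(1 − ζ²) = 9.915 × √(1 − 0.0508) = 9.660 rad/s.
f_d = ω_d/(2π) = 1.537 Hz.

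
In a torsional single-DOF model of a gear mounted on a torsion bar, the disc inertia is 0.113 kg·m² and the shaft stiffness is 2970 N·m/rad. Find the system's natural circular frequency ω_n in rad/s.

ω_n = √(k_t/J) = √(2970/0.113) = √26280 = 162.1 rad/s.

162 rad/s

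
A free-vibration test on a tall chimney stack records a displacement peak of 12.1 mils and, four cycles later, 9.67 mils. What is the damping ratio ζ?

0.00892

Logarithmic decrement δ = (1/n)·ln(x₀/x_n) = (1/4)·ln(12.1/9.67) = (1/4)·ln(1.251) = 0.05604.
ζ = δ/√(4π² + δ²) = 0.05604/√(39.48 + 0.00314) = 0.05604/6.283 = 0.008919.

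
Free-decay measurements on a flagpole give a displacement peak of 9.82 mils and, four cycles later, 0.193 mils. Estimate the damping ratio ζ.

0.154

Logarithmic decrement δ = (1/n)·ln(x₀/x_n) = (1/4)·ln(9.82/0.193) = (1/4)·ln(50.88) = 0.9824.
ζ = δ/√(4π² + δ²) = 0.9824/√(39.48 + 0.965) = 0.9824/6.360 = 0.1545.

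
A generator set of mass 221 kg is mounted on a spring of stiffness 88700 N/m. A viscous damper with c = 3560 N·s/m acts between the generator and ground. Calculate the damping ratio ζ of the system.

0.402

ω_n = √(k/m) = √(88700/221) = 20.03 rad/s.
Critical damping c_c = 2√(k·m) = 2√(88700 × 221) = 8855 N·s/m, so ζ = c/c_c = 3560/8855 = 0.4020.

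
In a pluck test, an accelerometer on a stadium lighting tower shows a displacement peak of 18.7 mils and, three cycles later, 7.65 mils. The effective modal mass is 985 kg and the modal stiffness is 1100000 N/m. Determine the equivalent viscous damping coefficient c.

Logarithmic decrement δ = (1/n)·ln(x₀/x_n) = (1/3)·ln(18.7/7.65) = (1/3)·ln(2.444) = 0.2979.
ζ = δ/√(4π² + δ²) = 0.2979/√(39.48 + 0.0888) = 0.2979/6.290 = 0.04737.
c = ζ · 2√(km) = 0.04737 × 2√(1100000 × 985) = 0.04737 × 65830 = 3118 N·s/m.

3120 N·s/m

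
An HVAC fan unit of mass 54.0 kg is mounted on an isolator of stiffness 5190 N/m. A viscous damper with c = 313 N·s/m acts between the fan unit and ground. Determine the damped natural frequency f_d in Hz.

ω_n = √(k/m) = √(5190/54.0) = 9.804 rad/s.
Critical damping c_c = 2√(k·m) = 2√(5190 × 54.0) = 1059 N·s/m, so ζ = c/c_c = 313/1059 = 0.2956.
ω_d = ω_n√(1 − ζ²) = 9.804 × √(1 − 0.0874) = 9.365 rad/s.
f_d = ω_d/(2π) = 1.491 Hz.

1.49 Hz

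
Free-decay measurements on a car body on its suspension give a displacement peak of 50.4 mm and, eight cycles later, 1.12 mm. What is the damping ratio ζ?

0.0755

Logarithmic decrement δ = (1/n)·ln(x₀/x_n) = (1/8)·ln(50.4/1.12) = (1/8)·ln(45.00) = 0.4758.
ζ = δ/√(4π² + δ²) = 0.4758/√(39.48 + 0.226) = 0.4758/6.301 = 0.07551.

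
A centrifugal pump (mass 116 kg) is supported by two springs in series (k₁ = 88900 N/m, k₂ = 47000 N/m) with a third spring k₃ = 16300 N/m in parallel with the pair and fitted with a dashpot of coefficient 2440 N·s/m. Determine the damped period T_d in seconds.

0.366 s

Series pair: k_s = k₁k₂/(k₁+k₂) = (88900)(47000)/(88900 + 47000) = 30750 N/m. In parallel with k₃: k_eq = 30750 + 16300 = 47050 N/m.
ω_n = √(k_eq/m) = √(47050/116) = 20.14 rad/s.
Critical damping c_c = 2√(k_eq·m) = 2√(47050 × 116) = 4672 N·s/m, so ζ = c/c_c = 2440/4672 = 0.5222.
ω_d = ω_n√(1 − ζ²) = 20.14 × √(1 − 0.273) = 17.17 rad/s.
T_d = 2π/ω_d = 0.3659 s.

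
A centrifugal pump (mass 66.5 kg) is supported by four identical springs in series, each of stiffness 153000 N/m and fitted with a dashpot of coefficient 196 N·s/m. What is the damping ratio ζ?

0.0614

Series springs: 1/k_eq = 4/153000, so k_eq = 153000/4 = 38250 N/m.
ω_n = √(k_eq/m) = √(38250/66.5) = 23.98 rad/s.
Critical damping c_c = 2√(k_eq·m) = 2√(38250 × 66.5) = 3190 N·s/m, so ζ = c/c_c = 196/3190 = 0.06145.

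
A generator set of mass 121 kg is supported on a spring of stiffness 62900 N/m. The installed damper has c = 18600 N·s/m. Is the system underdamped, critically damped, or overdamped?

c_c = 2√(k·m) = 5518 N·s/m; ζ = c/c_c = 18600/5518 = 3.37.
Since ζ > 1 the system is overdamped.

overdamped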